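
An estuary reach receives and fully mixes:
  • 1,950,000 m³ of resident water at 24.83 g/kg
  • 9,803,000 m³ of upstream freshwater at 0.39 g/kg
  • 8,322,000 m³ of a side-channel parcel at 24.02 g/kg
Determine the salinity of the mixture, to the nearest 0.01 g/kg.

Mass of salt is conserved:
salt = 1,950,000×24.83 + 9,803,000×0.39 + 8,322,000×24.02 = 48,418,500 + 3,823,170 + 199,894,440 = 252,136,110
volume = 1,950,000 + 9,803,000 + 8,322,000 = 20,075,000 m³
S = 252,136,110 / 20,075,000 = 12.5597 g/kg

12.56 g/kg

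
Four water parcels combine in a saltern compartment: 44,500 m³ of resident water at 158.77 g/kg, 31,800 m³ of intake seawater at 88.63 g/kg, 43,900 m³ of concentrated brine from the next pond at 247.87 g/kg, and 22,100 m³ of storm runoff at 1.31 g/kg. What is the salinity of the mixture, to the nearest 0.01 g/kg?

146.13 g/kg

Salt balance:
salt = 44,500×158.77 + 31,800×88.63 + 43,900×247.87 + 22,100×1.31 = 7,065,265 + 2,818,434 + 10,881,493 + 28,951 = 20,794,143
volume = 44,500 + 31,800 + 43,900 + 22,100 = 142,300 m³
S = 20,794,143 / 142,300 = 146.1289 g/kg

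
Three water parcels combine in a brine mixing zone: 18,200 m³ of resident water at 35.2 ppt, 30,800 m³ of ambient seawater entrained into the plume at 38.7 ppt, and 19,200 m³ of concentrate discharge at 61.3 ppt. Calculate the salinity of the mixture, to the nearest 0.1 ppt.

44.1 ppt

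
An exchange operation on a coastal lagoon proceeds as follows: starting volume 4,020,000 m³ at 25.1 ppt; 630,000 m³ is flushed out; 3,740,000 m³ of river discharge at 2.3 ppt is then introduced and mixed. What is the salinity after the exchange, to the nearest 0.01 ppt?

Remaining after removal: 3,390,000 m³ at 25.1 ppt (salt = 85,089,000)
After addition: salt = 85,089,000 + 3,740,000×2.3 = 93,691,000; volume = 7,130,000 m³
S = 93,691,000 / 7,130,000 = 13.1404 ppt

13.14 ppt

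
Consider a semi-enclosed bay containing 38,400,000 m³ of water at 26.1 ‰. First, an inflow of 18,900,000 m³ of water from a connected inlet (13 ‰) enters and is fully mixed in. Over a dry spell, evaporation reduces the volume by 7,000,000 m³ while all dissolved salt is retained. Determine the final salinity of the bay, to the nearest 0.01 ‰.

After mixing: salt = 38,400,000×26.1 + 18,900,000×13 = 1,247,940,000; volume = 57,300,000 m³
After evaporation: salt unchanged = 1,247,940,000; volume = 57,300,000 − 7,000,000 = 50,300,000 m³
S = 1,247,940,000 / 50,300,000 = 24.8099 ‰

24.81 ‰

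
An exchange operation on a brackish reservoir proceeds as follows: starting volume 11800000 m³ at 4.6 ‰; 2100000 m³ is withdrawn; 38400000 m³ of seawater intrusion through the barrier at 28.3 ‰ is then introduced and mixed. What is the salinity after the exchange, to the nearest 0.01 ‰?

23.52 ‰

Remaining after removal: 9,700,000 m³ at 4.6 ‰ (salt = 44,620,000)
After addition: salt = 44,620,000 + 38,400,000×28.3 = 1,131,340,000; volume = 48,100,000 m³
S = 1,131,340,000 / 48,100,000 = 23.5206 ‰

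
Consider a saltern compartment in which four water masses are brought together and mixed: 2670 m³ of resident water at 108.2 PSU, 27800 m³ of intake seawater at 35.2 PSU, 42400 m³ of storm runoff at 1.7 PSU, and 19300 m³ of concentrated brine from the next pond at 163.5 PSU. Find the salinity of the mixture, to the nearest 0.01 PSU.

48.77 PSU

By conservation of dissolved salt,
salt = 2,670×108.2 + 27,800×35.2 + 42,400×1.7 + 19,300×163.5 = 288,894 + 978,560 + 72,080 + 3,155,550 = 4,495,084
volume = 2,670 + 27,800 + 42,400 + 19,300 = 92,170 m³
S = 4,495,084 / 92,170 = 48.7695 PSU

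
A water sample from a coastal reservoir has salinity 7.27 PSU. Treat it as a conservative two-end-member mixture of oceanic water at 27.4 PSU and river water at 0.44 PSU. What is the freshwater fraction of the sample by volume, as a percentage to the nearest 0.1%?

74.7%

Let f be the freshwater fraction. Salt balance per unit volume:
f×0.44 + (1−f)×27.4 = 7.27
f = (27.4 − 7.27) / (27.4 − 0.44) = 20.13/26.96 = 0.7467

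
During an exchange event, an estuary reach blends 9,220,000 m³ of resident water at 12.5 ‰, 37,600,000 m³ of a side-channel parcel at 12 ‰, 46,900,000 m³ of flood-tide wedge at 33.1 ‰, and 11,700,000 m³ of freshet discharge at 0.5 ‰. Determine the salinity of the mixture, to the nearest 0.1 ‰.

20.2 ‰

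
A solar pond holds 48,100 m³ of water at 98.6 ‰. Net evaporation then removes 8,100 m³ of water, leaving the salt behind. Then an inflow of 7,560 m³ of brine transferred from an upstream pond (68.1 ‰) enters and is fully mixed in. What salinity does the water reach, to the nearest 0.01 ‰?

After evaporation: salt = 48,100×98.6 = 4,742,660; volume = 48,100 − 8,100 = 40,000 m³
After mixing: salt = 4,742,660 + 7,560×68.1 = 5,257,496; volume = 40,000 + 7,560 = 47,560 m³
S = 5,257,496 / 47,560 = 110.5445 ‰

110.54 ‰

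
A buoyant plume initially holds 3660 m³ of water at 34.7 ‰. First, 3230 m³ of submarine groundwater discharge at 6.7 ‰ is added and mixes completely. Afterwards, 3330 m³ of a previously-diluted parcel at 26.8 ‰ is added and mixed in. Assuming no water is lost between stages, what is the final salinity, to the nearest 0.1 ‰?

Total salt / total volume:
Initial salt = 3,660×34.7 = 127,002
After stage 1: salt = 127,002 + 3,230×6.7 = 148,643; volume = 6,890 m³; S = 21.574 ‰
After stage 2: salt = 148,643 + 3,330×26.8 = 237,887; volume = 10,220 m³
S = 237,887 / 10,220 = 23.2766 ‰

23.3 ‰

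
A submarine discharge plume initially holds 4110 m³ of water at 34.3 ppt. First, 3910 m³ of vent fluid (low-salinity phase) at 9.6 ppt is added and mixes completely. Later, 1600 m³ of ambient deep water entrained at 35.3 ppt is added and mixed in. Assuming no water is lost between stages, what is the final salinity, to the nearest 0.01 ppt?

Total salt / total volume:
Initial salt = 4,110×34.3 = 140,973
After stage 1: salt = 140,973 + 3,910×9.6 = 178,509; volume = 8,020 m³; S = 22.258 ppt
After stage 2: salt = 178,509 + 1,600×35.3 = 234,989; volume = 9,620 m³
S = 234,989 / 9,620 = 24.4271 ppt

24.43 ppt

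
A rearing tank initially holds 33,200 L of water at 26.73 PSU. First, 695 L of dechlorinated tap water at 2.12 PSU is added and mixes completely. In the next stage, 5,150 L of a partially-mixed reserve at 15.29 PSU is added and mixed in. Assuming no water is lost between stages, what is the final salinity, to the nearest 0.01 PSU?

24.78 PSU

Conserving salt mass:
Initial salt = 33,200×26.73 = 887,436
After stage 1: salt = 887,436 + 695×2.12 = 888,909.4; volume = 33,895 L; S = 26.225 PSU
After stage 2: salt = 888,909.4 + 5,150×15.29 = 967,652.9; volume = 39,045 L
S = 967,652.9 / 39,045 = 24.783 PSU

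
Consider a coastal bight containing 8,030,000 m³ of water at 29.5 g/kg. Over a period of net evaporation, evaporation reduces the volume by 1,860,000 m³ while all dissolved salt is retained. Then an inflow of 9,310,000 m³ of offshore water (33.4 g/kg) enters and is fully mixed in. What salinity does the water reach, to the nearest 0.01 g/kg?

35.39 g/kg

After evaporation: salt = 8,030,000×29.5 = 236,885,000; volume = 8,030,000 − 1,860,000 = 6,170,000 m³
After mixing: salt = 236,885,000 + 9,310,000×33.4 = 547,839,000; volume = 6,170,000 + 9,310,000 = 15,480,000 m³
S = 547,839,000 / 15,480,000 = 35.3901 g/kg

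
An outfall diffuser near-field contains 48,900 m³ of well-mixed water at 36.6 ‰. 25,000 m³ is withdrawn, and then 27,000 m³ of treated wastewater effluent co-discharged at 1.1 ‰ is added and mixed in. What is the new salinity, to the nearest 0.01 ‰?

Remaining after removal: 23,900 m³ at 36.6 ‰ (salt = 874,740)
After addition: salt = 874,740 + 27,000×1.1 = 904,440; volume = 50,900 m³
S = 904,440 / 50,900 = 17.769 ‰

17.77 ‰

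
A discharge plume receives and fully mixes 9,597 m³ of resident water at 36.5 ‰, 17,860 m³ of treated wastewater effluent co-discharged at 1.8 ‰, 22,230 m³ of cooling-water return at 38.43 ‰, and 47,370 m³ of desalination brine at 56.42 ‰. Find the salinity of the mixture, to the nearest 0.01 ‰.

40.28 ‰

Total salt / total volume:
salt = 9,597×36.5 + 17,860×1.8 + 22,230×38.43 + 47,370×56.42 = 350,290.5 + 32,148 + 854,298.9 + 2,672,615.4 = 3,909,352.8
volume = 9,597 + 17,860 + 22,230 + 47,370 = 97,057 m³
S = 3,909,352.8 / 97,057 = 40.2789 ‰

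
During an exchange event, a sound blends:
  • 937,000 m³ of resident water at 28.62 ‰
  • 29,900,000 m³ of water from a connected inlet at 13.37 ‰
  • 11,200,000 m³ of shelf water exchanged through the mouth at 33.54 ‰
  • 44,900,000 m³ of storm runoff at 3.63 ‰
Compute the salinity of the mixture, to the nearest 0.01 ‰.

11.10 ‰

Weighted by volume,
salt = 937,000×28.62 + 29,900,000×13.37 + 11,200,000×33.54 + 44,900,000×3.63 = 26,816,940 + 399,763,000 + 375,648,000 + 162,987,000 = 965,214,940
volume = 937,000 + 29,900,000 + 11,200,000 + 44,900,000 = 86,937,000 m³
S = 965,214,940 / 86,937,000 = 11.1025 ‰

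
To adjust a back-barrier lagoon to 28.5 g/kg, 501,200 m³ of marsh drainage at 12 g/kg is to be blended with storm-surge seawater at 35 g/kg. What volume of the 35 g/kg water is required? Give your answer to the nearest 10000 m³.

1270000 m³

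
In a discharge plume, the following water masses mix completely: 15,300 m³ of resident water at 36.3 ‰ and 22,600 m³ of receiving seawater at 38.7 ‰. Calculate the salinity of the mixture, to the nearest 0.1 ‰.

Weighted by volume,
salt = 15,300×36.3 + 22,600×38.7 = 555,390 + 874,620 = 1,430,010
volume = 15,300 + 22,600 = 37,900 m³
S = 1,430,010 / 37,900 = 37.731 ‰

37.7 ‰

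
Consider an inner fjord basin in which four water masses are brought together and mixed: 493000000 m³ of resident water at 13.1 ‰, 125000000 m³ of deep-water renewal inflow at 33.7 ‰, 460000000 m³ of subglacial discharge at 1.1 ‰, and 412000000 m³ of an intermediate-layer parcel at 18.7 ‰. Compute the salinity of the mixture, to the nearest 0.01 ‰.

12.67 ‰

By conservation of dissolved salt,
salt = 493,000,000×13.1 + 125,000,000×33.7 + 460,000,000×1.1 + 412,000,000×18.7 = 6,458,300,000 + 4,212,500,000 + 506,000,000 + 7,704,400,000 = 18,881,200,000
volume = 493,000,000 + 125,000,000 + 460,000,000 + 412,000,000 = 1,490,000,000 m³
S = 18,881,200,000 / 1,490,000,000 = 12.6719 ‰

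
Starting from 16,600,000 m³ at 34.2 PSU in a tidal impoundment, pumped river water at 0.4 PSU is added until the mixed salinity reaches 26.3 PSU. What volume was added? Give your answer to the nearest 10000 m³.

5060000 m³

Salt balance: 16,600,000×34.2 + V×0.4 = (16,600,000+V)×26.3
567,720,000 + 0.4V = 436,580,000 + 26.3V
131,140,000 = 25.9V
V = 5,063,320.46 m³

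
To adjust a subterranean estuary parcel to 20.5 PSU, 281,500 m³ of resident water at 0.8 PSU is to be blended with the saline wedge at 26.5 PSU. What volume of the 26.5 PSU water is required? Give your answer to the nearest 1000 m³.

924000 m³

Salt balance: 281,500×0.8 + V×26.5 = (281,500+V)×20.5
225,200 + 26.5V = 5,770,750 + 20.5V
5,545,550 = 6V
V = 924,258.33 m³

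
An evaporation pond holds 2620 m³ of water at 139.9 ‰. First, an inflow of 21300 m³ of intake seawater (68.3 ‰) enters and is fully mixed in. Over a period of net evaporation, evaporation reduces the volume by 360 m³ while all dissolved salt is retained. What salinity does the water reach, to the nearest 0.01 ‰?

77.31 ‰

After mixing: salt = 2,620×139.9 + 21,300×68.3 = 1,821,328; volume = 23,920 m³
After evaporation: salt unchanged = 1,821,328; volume = 23,920 − 360 = 23,560 m³
S = 1,821,328 / 23,560 = 77.3059 ‰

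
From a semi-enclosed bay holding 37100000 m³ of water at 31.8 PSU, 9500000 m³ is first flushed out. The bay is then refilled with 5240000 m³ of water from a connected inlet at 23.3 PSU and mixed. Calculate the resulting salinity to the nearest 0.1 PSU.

Remaining after removal: 27,600,000 m³ at 31.8 PSU (salt = 877,680,000)
After addition: salt = 877,680,000 + 5,240,000×23.3 = 999,772,000; volume = 32,840,000 m³
S = 999,772,000 / 32,840,000 = 30.4437 PSU

30.4 PSU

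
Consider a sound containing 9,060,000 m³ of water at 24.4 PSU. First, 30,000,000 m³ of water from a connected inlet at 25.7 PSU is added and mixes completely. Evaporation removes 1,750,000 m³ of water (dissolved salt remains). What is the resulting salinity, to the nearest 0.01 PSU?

26.59 PSU

After mixing: salt = 9,060,000×24.4 + 30,000,000×25.7 = 992,064,000; volume = 39,060,000 m³
After evaporation: salt unchanged = 992,064,000; volume = 39,060,000 − 1,750,000 = 37,310,000 m³
S = 992,064,000 / 37,310,000 = 26.5898 PSU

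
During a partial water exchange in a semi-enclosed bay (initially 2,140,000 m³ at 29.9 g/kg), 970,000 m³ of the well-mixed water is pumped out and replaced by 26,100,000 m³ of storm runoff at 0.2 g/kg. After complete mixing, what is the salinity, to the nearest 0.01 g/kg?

Remaining after removal: 1,170,000 m³ at 29.9 g/kg (salt = 34,983,000)
After addition: salt = 34,983,000 + 26,100,000×0.2 = 40,203,000; volume = 27,270,000 m³
S = 40,203,000 / 27,270,000 = 1.4743 g/kg

1.47 g/kg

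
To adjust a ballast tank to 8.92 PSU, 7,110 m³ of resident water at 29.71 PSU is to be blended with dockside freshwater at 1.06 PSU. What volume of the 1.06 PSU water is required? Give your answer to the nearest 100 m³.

18800 m³

Salt balance: 7,110×29.71 + V×1.06 = (7,110+V)×8.92
211,238.1 + 1.06V = 63,421.2 + 8.92V
147,816.9 = 7.86V
V = 18,806.22 m³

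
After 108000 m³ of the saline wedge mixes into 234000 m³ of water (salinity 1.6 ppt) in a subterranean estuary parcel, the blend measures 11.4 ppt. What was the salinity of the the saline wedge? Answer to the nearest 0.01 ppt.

32.63 ppt

Salt balance: 234,000×1.6 + 108,000×S = 342,000×11.4
374,400 + 108,000·S = 3,898,800
S = (3,898,800 − 374,400) / 108,000 = 32.6333 ppt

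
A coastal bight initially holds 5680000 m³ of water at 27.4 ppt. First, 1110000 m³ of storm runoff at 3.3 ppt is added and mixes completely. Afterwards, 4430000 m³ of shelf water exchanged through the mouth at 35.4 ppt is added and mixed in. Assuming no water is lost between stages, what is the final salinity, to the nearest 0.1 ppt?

28.2 ppt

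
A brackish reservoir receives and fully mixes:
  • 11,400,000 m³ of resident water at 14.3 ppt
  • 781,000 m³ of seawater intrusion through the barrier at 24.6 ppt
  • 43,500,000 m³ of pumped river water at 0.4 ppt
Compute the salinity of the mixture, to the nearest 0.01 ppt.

By conservation of dissolved salt,
salt = 11,400,000×14.3 + 781,000×24.6 + 43,500,000×0.4 = 163,020,000 + 19,212,600 + 17,400,000 = 199,632,600
volume = 11,400,000 + 781,000 + 43,500,000 = 55,681,000 m³
S = 199,632,600 / 55,681,000 = 3.5853 ppt

3.59 ppt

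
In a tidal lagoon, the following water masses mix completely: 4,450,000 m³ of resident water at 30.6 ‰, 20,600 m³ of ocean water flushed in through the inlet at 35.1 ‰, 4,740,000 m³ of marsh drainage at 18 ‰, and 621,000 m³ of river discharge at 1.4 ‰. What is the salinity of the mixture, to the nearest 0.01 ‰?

22.69 ‰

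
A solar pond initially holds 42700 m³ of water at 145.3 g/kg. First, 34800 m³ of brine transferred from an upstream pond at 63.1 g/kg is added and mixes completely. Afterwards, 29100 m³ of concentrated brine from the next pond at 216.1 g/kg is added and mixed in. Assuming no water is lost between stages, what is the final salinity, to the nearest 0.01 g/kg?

137.79 g/kg

Salt balance:
Initial salt = 42,700×145.3 = 6,204,310
After stage 1: salt = 6,204,310 + 34,800×63.1 = 8,400,190; volume = 77,500 m³; S = 108.39 g/kg
After stage 2: salt = 8,400,190 + 29,100×216.1 = 14,688,700; volume = 106,600 m³
S = 14,688,700 / 106,600 = 137.7927 g/kg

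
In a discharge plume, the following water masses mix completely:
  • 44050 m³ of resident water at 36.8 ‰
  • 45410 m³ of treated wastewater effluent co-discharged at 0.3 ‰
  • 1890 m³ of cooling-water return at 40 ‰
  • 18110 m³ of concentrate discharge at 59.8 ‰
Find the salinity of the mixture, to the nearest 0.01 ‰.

25.52 ‰

Mass of salt is conserved:
salt = 44,050×36.8 + 45,410×0.3 + 1,890×40 + 18,110×59.8 = 1,621,040 + 13,623 + 75,600 + 1,082,978 = 2,793,241
volume = 44,050 + 45,410 + 1,890 + 18,110 = 109,460 m³
S = 2,793,241 / 109,460 = 25.5184 ‰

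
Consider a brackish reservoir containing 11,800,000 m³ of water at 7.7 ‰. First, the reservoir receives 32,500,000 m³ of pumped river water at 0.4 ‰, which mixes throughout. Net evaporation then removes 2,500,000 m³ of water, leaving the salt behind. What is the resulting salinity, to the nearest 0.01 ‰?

After mixing: salt = 11,800,000×7.7 + 32,500,000×0.4 = 103,860,000; volume = 44,300,000 m³
After evaporation: salt unchanged = 103,860,000; volume = 44,300,000 − 2,500,000 = 41,800,000 m³
S = 103,860,000 / 41,800,000 = 2.4847 ‰

2.48 ‰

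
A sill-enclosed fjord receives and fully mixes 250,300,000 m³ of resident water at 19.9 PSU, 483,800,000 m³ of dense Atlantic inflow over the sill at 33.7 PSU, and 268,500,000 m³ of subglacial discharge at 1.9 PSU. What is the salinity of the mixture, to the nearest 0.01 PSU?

Mass of salt is conserved:
salt = 250,300,000×19.9 + 483,800,000×33.7 + 268,500,000×1.9 = 4,980,970,000 + 16,304,060,000 + 510,150,000 = 21,795,180,000
volume = 250,300,000 + 483,800,000 + 268,500,000 = 1,002,600,000 m³
S = 21,795,180,000 / 1,002,600,000 = 21.7387 PSU

21.74 PSU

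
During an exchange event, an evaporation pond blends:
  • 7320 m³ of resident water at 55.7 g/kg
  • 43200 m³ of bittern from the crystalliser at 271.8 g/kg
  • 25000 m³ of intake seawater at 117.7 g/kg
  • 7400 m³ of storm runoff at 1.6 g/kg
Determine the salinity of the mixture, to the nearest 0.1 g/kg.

182.1 g/kg

Conserving salt mass:
salt = 7,320×55.7 + 43,200×271.8 + 25,000×117.7 + 7,400×1.6 = 407,724 + 11,741,760 + 2,942,500 + 11,840 = 15,103,824
volume = 7,320 + 43,200 + 25,000 + 7,400 = 82,920 m³
S = 15,103,824 / 82,920 = 182.149 g/kg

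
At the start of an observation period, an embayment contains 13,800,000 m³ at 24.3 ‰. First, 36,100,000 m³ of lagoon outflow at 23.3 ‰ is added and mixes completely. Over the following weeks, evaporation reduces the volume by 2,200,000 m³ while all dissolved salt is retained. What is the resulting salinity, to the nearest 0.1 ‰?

After mixing: salt = 13,800,000×24.3 + 36,100,000×23.3 = 1,176,470,000; volume = 49,900,000 m³
After evaporation: salt unchanged = 1,176,470,000; volume = 49,900,000 − 2,200,000 = 47,700,000 m³
S = 1,176,470,000 / 47,700,000 = 24.6639 ‰

24.7 ‰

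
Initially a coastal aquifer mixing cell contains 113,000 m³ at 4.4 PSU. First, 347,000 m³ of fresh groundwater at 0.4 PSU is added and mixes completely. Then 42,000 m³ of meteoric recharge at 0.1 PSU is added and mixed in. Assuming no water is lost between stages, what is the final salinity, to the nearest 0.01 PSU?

By conservation of dissolved salt,
Initial salt = 113,000×4.4 = 497,200
After stage 1: salt = 497,200 + 347,000×0.4 = 636,000; volume = 460,000 m³; S = 1.383 PSU
After stage 2: salt = 636,000 + 42,000×0.1 = 640,200; volume = 502,000 m³
S = 640,200 / 502,000 = 1.2753 PSU

1.28 PSU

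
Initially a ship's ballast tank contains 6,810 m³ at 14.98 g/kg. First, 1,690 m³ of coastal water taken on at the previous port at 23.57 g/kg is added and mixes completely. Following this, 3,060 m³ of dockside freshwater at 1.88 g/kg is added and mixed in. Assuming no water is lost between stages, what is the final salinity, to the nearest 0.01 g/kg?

By conservation of dissolved salt,
Initial salt = 6,810×14.98 = 102,013.8
After stage 1: salt = 102,013.8 + 1,690×23.57 = 141,847.1; volume = 8,500 m³; S = 16.688 g/kg
After stage 2: salt = 141,847.1 + 3,060×1.88 = 147,599.9; volume = 11,560 m³
S = 147,599.9 / 11,560 = 12.7682 g/kg

12.77 g/kg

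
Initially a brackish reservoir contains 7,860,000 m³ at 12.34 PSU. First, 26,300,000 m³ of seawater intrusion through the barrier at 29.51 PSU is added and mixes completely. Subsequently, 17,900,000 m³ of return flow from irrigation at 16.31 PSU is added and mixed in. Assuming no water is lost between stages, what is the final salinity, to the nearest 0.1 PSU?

22.4 PSU

Total salt / total volume:
Initial salt = 7,860,000×12.34 = 96,992,400
After stage 1: salt = 96,992,400 + 26,300,000×29.51 = 873,105,400; volume = 34,160,000 m³; S = 25.559 PSU
After stage 2: salt = 873,105,400 + 17,900,000×16.31 = 1,165,054,400; volume = 52,060,000 m³
S = 1,165,054,400 / 52,060,000 = 22.3791 PSU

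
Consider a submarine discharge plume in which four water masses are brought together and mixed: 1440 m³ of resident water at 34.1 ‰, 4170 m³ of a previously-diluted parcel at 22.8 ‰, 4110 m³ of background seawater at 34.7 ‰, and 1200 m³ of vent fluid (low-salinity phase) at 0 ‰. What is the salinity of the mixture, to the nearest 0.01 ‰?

26.26 ‰

By conservation of dissolved salt,
salt = 1,440×34.1 + 4,170×22.8 + 4,110×34.7 + 1,200×0 = 49,104 + 95,076 + 142,617 + 0 = 286,797
volume = 1,440 + 4,170 + 4,110 + 1,200 = 10,920 m³
S = 286,797 / 10,920 = 26.2635 ‰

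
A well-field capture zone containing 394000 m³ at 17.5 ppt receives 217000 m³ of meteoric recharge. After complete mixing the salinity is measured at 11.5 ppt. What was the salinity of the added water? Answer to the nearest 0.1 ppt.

0.6 ppt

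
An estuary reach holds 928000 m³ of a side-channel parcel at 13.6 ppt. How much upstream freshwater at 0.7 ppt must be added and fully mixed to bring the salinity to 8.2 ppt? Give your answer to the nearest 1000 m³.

Salt balance: 928,000×13.6 + V×0.7 = (928,000+V)×8.2
12,620,800 + 0.7V = 7,609,600 + 8.2V
5,011,200 = 7.5V
V = 668,160 m³

668000 m³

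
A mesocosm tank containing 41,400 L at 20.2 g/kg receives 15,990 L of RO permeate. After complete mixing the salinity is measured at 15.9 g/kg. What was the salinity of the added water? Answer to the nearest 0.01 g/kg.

4.77 g/kg

Salt balance: 41,400×20.2 + 15,990×S = 57,390×15.9
836,280 + 15,990·S = 912,501
S = (912,501 − 836,280) / 15,990 = 4.7668 g/kg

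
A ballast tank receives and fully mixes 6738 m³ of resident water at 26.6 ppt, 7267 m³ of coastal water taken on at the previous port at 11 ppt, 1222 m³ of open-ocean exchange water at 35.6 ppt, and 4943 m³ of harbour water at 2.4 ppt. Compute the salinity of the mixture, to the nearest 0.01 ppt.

15.59 ppt

Conserving salt mass:
salt = 6,738×26.6 + 7,267×11 + 1,222×35.6 + 4,943×2.4 = 179,230.8 + 79,937 + 43,503.2 + 11,863.2 = 314,534.2
volume = 6,738 + 7,267 + 1,222 + 4,943 = 20,170 m³
S = 314,534.2 / 20,170 = 15.5942 ppt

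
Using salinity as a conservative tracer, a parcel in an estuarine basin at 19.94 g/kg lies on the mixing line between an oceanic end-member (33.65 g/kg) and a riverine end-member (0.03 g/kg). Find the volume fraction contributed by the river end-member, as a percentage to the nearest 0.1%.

40.8%

Let f be the freshwater fraction. Salt balance per unit volume:
f×0.03 + (1−f)×33.65 = 19.94
f = (33.65 − 19.94) / (33.65 − 0.03) = 13.71/33.62 = 0.4078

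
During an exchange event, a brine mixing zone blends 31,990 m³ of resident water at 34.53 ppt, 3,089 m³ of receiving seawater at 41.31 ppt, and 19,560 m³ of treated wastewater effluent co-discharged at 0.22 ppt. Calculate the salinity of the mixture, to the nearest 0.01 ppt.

22.63 ppt

By conservation of dissolved salt,
salt = 31,990×34.53 + 3,089×41.31 + 19,560×0.22 = 1,104,614.7 + 127,606.59 + 4,303.2 = 1,236,524.49
volume = 31,990 + 3,089 + 19,560 = 54,639 m³
S = 1,236,524.49 / 54,639 = 22.6308 ppt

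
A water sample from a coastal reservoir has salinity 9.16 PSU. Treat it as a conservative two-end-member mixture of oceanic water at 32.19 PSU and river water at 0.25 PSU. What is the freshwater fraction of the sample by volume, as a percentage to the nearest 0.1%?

72.1%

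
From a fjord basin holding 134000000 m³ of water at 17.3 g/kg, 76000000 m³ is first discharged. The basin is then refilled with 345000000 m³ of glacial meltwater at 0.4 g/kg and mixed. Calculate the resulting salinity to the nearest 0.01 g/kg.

Remaining after removal: 58,000,000 m³ at 17.3 g/kg (salt = 1,003,400,000)
After addition: salt = 1,003,400,000 + 345,000,000×0.4 = 1,141,400,000; volume = 403,000,000 m³
S = 1,141,400,000 / 403,000,000 = 2.8323 g/kg

2.83 g/kg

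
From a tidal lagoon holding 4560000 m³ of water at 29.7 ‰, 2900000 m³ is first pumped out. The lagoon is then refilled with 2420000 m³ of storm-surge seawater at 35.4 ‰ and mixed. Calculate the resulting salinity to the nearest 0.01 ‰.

33.08 ‰

Remaining after removal: 1,660,000 m³ at 29.7 ‰ (salt = 49,302,000)
After addition: salt = 49,302,000 + 2,420,000×35.4 = 134,970,000; volume = 4,080,000 m³
S = 134,970,000 / 4,080,000 = 33.0809 ‰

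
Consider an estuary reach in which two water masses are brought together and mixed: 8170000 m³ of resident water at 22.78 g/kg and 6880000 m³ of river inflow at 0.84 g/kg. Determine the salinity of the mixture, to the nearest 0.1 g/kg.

12.8 g/kg

Conserving salt mass:
salt = 8,170,000×22.78 + 6,880,000×0.84 = 186,112,600 + 5,779,200 = 191,891,800
volume = 8,170,000 + 6,880,000 = 15,050,000 m³
S = 191,891,800 / 15,050,000 = 12.75 g/kg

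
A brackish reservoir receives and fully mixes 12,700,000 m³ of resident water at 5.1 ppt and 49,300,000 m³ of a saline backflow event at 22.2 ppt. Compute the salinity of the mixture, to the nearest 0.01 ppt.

Mass of salt is conserved:
salt = 12,700,000×5.1 + 49,300,000×22.2 = 64,770,000 + 1,094,460,000 = 1,159,230,000
volume = 12,700,000 + 49,300,000 = 62,000,000 m³
S = 1,159,230,000 / 62,000,000 = 18.6973 ppt

18.70 ppt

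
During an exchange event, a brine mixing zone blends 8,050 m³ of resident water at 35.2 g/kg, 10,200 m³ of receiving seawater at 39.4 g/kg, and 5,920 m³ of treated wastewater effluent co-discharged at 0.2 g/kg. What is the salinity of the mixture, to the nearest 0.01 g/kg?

Salt balance:
salt = 8,050×35.2 + 10,200×39.4 + 5,920×0.2 = 283,360 + 401,880 + 1,184 = 686,424
volume = 8,050 + 10,200 + 5,920 = 24,170 m³
S = 686,424 / 24,170 = 28.3998 g/kg

28.40 g/kg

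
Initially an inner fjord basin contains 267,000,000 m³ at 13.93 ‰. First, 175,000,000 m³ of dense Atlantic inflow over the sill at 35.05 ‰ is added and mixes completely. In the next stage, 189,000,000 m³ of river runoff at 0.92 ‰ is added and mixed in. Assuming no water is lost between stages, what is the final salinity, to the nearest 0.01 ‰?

15.89 ‰

Total salt / total volume:
Initial salt = 267,000,000×13.93 = 3,719,310,000
After stage 1: salt = 3,719,310,000 + 175,000,000×35.05 = 9,853,060,000; volume = 442,000,000 m³; S = 22.292 ‰
After stage 2: salt = 9,853,060,000 + 189,000,000×0.92 = 10,026,940,000; volume = 631,000,000 m³
S = 10,026,940,000 / 631,000,000 = 15.8906 ‰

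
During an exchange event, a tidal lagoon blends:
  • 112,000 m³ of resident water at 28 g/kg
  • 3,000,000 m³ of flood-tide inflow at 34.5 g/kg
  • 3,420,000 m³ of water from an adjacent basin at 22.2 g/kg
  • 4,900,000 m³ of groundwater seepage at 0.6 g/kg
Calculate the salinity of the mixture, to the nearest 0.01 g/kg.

16.23 g/kg

Total salt / total volume:
salt = 112,000×28 + 3,000,000×34.5 + 3,420,000×22.2 + 4,900,000×0.6 = 3,136,000 + 103,500,000 + 75,924,000 + 2,940,000 = 185,500,000
volume = 112,000 + 3,000,000 + 3,420,000 + 4,900,000 = 11,432,000 m³
S = 185,500,000 / 11,432,000 = 16.2264 g/kg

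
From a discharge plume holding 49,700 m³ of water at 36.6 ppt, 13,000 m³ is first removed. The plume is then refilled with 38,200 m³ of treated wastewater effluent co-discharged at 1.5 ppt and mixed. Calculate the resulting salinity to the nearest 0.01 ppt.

Remaining after removal: 36,700 m³ at 36.6 ppt (salt = 1,343,220)
After addition: salt = 1,343,220 + 38,200×1.5 = 1,400,520; volume = 74,900 m³
S = 1,400,520 / 74,900 = 18.6985 ppt

18.70 ppt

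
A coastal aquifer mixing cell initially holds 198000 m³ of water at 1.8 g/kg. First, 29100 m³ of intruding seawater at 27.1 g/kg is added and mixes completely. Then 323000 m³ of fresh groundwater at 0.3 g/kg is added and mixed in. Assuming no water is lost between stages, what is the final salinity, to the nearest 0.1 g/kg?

2.3 g/kg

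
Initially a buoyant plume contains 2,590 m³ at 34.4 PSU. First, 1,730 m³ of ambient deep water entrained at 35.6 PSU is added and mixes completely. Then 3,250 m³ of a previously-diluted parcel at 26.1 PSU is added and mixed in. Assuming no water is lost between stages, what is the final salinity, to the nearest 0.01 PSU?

Total salt / total volume:
Initial salt = 2,590×34.4 = 89,096
After stage 1: salt = 89,096 + 1,730×35.6 = 150,684; volume = 4,320 m³; S = 34.881 PSU
After stage 2: salt = 150,684 + 3,250×26.1 = 235,509; volume = 7,570 m³
S = 235,509 / 7,570 = 31.1108 PSU

31.11 PSU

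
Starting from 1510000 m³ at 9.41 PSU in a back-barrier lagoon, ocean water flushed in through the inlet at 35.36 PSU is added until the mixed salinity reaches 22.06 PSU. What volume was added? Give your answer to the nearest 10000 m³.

Salt balance: 1,510,000×9.41 + V×35.36 = (1,510,000+V)×22.06
14,209,100 + 35.36V = 33,310,600 + 22.06V
19,101,500 = 13.3V
V = 1,436,203.01 m³

1440000 m³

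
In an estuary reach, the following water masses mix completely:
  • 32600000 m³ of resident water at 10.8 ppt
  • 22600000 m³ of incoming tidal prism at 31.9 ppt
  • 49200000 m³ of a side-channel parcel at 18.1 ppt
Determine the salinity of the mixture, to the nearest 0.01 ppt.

18.81 ppt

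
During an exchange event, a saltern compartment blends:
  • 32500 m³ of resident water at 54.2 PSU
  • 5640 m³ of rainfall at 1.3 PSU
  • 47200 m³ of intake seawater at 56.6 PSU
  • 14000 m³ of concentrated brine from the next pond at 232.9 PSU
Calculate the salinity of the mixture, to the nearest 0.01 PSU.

77.52 PSU

Mass of salt is conserved:
salt = 32,500×54.2 + 5,640×1.3 + 47,200×56.6 + 14,000×232.9 = 1,761,500 + 7,332 + 2,671,520 + 3,260,600 = 7,700,952
volume = 32,500 + 5,640 + 47,200 + 14,000 = 99,340 m³
S = 7,700,952 / 99,340 = 77.5212 PSU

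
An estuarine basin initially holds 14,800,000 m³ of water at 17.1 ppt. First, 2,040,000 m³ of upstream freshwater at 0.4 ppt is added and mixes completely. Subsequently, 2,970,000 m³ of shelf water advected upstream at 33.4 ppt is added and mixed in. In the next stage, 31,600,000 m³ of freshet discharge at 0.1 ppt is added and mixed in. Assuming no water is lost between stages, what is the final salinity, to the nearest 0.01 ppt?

6.93 ppt

By conservation of dissolved salt,
Initial salt = 14,800,000×17.1 = 253,080,000
After stage 1: salt = 253,080,000 + 2,040,000×0.4 = 253,896,000; volume = 16,840,000 m³; S = 15.077 ppt
After stage 2: salt = 253,896,000 + 2,970,000×33.4 = 353,094,000; volume = 19,810,000 m³; S = 17.824 ppt
After stage 3: salt = 353,094,000 + 31,600,000×0.1 = 356,254,000; volume = 51,410,000 m³
S = 356,254,000 / 51,410,000 = 6.9297 ppt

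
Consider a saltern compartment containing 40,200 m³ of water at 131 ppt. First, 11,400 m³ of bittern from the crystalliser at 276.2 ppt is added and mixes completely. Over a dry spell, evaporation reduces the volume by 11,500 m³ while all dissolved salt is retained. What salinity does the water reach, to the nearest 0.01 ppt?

209.85 ppt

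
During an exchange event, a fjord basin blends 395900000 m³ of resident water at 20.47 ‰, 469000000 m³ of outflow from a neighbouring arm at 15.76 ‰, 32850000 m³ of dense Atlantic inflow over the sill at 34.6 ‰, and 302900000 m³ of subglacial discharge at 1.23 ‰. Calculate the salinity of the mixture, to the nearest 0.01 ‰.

Mass of salt is conserved:
salt = 395,900,000×20.47 + 469,000,000×15.76 + 32,850,000×34.6 + 302,900,000×1.23 = 8,104,073,000 + 7,391,440,000 + 1,136,610,000 + 372,567,000 = 17,004,690,000
volume = 395,900,000 + 469,000,000 + 32,850,000 + 302,900,000 = 1,200,650,000 m³
S = 17,004,690,000 / 1,200,650,000 = 14.1629 ‰

14.16 ‰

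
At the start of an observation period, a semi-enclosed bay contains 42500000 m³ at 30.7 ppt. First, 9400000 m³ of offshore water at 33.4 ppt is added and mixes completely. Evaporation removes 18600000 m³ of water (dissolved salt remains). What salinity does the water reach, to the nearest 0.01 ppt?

After mixing: salt = 42,500,000×30.7 + 9,400,000×33.4 = 1,618,710,000; volume = 51,900,000 m³
After evaporation: salt unchanged = 1,618,710,000; volume = 51,900,000 − 18,600,000 = 33,300,000 m³
S = 1,618,710,000 / 33,300,000 = 48.6099 ppt

48.61 ppt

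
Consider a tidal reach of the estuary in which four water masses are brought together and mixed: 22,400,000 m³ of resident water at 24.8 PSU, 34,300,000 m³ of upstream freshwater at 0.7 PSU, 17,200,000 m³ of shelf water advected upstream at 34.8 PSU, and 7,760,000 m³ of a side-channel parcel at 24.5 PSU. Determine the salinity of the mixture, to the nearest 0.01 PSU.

Weighted by volume,
salt = 22,400,000×24.8 + 34,300,000×0.7 + 17,200,000×34.8 + 7,760,000×24.5 = 555,520,000 + 24,010,000 + 598,560,000 + 190,120,000 = 1,368,210,000
volume = 22,400,000 + 34,300,000 + 17,200,000 + 7,760,000 = 81,660,000 m³
S = 1,368,210,000 / 81,660,000 = 16.755 PSU

16.75 PSU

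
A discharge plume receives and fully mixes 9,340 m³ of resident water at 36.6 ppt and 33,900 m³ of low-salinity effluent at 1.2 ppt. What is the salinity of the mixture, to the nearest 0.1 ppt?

Conserving salt mass:
salt = 9,340×36.6 + 33,900×1.2 = 341,844 + 40,680 = 382,524
volume = 9,340 + 33,900 = 43,240 m³
S = 382,524 / 43,240 = 8.847 ppt

8.8 ppt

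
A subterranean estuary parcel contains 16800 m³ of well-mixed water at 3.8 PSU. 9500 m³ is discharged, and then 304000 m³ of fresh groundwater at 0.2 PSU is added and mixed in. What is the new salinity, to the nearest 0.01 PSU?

Remaining after removal: 7,300 m³ at 3.8 PSU (salt = 27,740)
After addition: salt = 27,740 + 304,000×0.2 = 88,540; volume = 311,300 m³
S = 88,540 / 311,300 = 0.2844 PSU

0.28 PSU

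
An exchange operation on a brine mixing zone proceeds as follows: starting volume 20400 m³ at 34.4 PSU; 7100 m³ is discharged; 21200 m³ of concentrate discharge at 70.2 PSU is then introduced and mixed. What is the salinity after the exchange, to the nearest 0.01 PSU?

Remaining after removal: 13,300 m³ at 34.4 PSU (salt = 457,520)
After addition: salt = 457,520 + 21,200×70.2 = 1,945,760; volume = 34,500 m³
S = 1,945,760 / 34,500 = 56.3988 PSU

56.40 PSU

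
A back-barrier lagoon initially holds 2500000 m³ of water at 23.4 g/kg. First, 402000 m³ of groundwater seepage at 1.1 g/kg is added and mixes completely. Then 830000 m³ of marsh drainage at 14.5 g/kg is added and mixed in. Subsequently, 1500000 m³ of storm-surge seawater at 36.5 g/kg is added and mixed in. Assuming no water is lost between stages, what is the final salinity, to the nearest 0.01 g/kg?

24.03 g/kg

Mass of salt is conserved:
Initial salt = 2,500,000×23.4 = 58,500,000
After stage 1: salt = 58,500,000 + 402,000×1.1 = 58,942,200; volume = 2,902,000 m³; S = 20.311 g/kg
After stage 2: salt = 58,942,200 + 830,000×14.5 = 70,977,200; volume = 3,732,000 m³; S = 19.019 g/kg
After stage 3: salt = 70,977,200 + 1,500,000×36.5 = 125,727,200; volume = 5,232,000 m³
S = 125,727,200 / 5,232,000 = 24.0304 g/kg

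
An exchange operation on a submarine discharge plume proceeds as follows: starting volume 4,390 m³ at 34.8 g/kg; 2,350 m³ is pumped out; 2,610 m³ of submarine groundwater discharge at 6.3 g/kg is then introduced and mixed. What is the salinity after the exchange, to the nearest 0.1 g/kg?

Remaining after removal: 2,040 m³ at 34.8 g/kg (salt = 70,992)
After addition: salt = 70,992 + 2,610×6.3 = 87,435; volume = 4,650 m³
S = 87,435 / 4,650 = 18.8032 g/kg

18.8 g/kg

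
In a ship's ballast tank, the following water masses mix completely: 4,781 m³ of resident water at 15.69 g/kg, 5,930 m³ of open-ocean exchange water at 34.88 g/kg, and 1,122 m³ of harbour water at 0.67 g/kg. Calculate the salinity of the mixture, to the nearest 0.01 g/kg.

Salt balance:
salt = 4,781×15.69 + 5,930×34.88 + 1,122×0.67 = 75,013.89 + 206,838.4 + 751.74 = 282,604.03
volume = 4,781 + 5,930 + 1,122 = 11,833 m³
S = 282,604.03 / 11,833 = 23.8827 g/kg

23.88 g/kg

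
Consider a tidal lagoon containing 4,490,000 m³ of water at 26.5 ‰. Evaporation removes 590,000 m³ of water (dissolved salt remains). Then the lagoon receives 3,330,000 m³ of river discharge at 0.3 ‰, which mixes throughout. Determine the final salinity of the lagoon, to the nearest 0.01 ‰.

16.60 ‰

After evaporation: salt = 4,490,000×26.5 = 118,985,000; volume = 4,490,000 − 590,000 = 3,900,000 m³
After mixing: salt = 118,985,000 + 3,330,000×0.3 = 119,984,000; volume = 3,900,000 + 3,330,000 = 7,230,000 m³
S = 119,984,000 / 7,230,000 = 16.5953 ‰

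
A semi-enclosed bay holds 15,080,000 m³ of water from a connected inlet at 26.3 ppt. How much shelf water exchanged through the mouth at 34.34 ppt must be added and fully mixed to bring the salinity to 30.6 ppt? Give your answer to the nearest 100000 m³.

Salt balance: 15,080,000×26.3 + V×34.34 = (15,080,000+V)×30.6
396,604,000 + 34.34V = 461,448,000 + 30.6V
64,844,000 = 3.74V
V = 17,337,967.91 m³

17300000 m³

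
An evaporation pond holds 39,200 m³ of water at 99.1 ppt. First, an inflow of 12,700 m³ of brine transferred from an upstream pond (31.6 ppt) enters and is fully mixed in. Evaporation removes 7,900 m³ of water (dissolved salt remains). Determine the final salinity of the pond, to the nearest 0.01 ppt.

After mixing: salt = 39,200×99.1 + 12,700×31.6 = 4,286,040; volume = 51,900 m³
After evaporation: salt unchanged = 4,286,040; volume = 51,900 − 7,900 = 44,000 m³
S = 4,286,040 / 44,000 = 97.41 ppt

97.41 ppt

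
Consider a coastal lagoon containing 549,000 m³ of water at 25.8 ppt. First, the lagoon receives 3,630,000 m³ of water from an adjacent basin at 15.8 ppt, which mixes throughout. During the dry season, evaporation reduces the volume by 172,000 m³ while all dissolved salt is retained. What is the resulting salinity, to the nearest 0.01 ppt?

17.85 ppt

After mixing: salt = 549,000×25.8 + 3,630,000×15.8 = 71,518,200; volume = 4,179,000 m³
After evaporation: salt unchanged = 71,518,200; volume = 4,179,000 − 172,000 = 4,007,000 m³
S = 71,518,200 / 4,007,000 = 17.8483 ppt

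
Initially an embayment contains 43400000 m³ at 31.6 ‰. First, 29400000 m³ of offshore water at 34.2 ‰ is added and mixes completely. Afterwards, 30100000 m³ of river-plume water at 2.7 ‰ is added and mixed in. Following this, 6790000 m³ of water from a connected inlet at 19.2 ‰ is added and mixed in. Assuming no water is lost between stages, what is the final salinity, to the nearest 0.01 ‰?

23.60 ‰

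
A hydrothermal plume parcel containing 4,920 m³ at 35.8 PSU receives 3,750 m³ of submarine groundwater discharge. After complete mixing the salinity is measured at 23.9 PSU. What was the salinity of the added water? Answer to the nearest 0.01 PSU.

8.29 PSU

Salt balance: 4,920×35.8 + 3,750×S = 8,670×23.9
176,136 + 3,750·S = 207,213
S = (207,213 − 176,136) / 3,750 = 8.2872 PSU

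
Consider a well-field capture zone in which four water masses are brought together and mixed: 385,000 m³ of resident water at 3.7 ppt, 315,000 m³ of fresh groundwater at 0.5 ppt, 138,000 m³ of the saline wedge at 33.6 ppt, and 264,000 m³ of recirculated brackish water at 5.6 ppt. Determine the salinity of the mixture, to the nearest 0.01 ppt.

6.98 ppt

Salt balance:
salt = 385,000×3.7 + 315,000×0.5 + 138,000×33.6 + 264,000×5.6 = 1,424,500 + 157,500 + 4,636,800 + 1,478,400 = 7,697,200
volume = 385,000 + 315,000 + 138,000 + 264,000 = 1,102,000 m³
S = 7,697,200 / 1,102,000 = 6.9848 ppt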